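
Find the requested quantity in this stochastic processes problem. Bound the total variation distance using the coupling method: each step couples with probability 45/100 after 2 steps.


TV distance bound <= (1-delta)^n
= (1 - 0.4500)^2
= 0.5500^2
= 0.3025

0.3025


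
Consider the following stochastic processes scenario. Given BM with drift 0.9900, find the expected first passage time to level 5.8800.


Expected first passage time = a/mu
= 5.8800/0.9900
= 5.9394

5.9394


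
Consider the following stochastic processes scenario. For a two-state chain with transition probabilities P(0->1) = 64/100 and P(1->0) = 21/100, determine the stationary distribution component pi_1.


Stationary distribution: pi_0 = p10/(p01+p10), pi_1 = p01/(p01+p10)
p01 = 0.6400, p10 = 0.2100
pi_1 = 0.7529

0.7529


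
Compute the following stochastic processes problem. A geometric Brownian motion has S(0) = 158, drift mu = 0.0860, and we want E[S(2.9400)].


E[S(t)] = S(0) * exp(mu * t)
= 158 * exp(0.0860 * 2.9400)
= 158 * 1.2877
= 203.4530

203.4530


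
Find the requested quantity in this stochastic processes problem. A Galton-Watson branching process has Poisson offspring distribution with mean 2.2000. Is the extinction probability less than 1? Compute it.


Since mu = 2.2000 > 1, extinction prob q < 1.
Solve s = exp(mu*(s-1)) iteratively.
q = 0.1563

0.1563


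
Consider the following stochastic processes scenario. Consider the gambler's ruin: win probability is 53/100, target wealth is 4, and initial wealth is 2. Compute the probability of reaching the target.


Gambler's ruin formula:
r = q/p = 0.4700/0.5300 = 0.8868
P(win) = (1 - r^i)/(1 - r^N)
= (1 - 0.8868^2)/(1 - 0.8868^4)
= 0.5598

0.5598


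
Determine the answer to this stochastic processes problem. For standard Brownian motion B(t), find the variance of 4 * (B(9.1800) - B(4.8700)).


Var(alpha*(B(t)-B(s))) = alpha^2 * (t-s)
= 4^2 * (9.1800 - 4.8700)
= 16 * 4.3100
= 68.9600

68.9600


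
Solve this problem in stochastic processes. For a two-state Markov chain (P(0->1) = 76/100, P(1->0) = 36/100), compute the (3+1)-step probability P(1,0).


P^4 = P^3 * P^1
Computing via matrix multiplication of the transition matrix.
Entry (1,0) of P^4 = 0.3214

0.3214


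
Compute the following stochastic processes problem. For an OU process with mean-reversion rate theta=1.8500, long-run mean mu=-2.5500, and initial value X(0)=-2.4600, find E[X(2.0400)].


E[X(t)] = mu + (X(0) - mu)*exp(-theta*t)
= -2.5500 + (-2.4600 - -2.5500)*exp(-1.8500*2.0400)
= -2.5500 + 0.0900 * 0.0230
= -2.5479

-2.5479


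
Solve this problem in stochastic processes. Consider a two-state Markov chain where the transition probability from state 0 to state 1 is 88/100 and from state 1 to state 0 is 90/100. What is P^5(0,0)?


Computing P^5 by matrix multiplication.
P = [[0.1200, 0.8800], [0.9000, 0.1000]]
After raising P to the power 5:
P^5(0,0) = 0.3629

0.3629


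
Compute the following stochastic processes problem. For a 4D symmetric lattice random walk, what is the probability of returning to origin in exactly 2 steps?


P(return in 2 steps) = P(reverse first step) = 1/(2d)
= 1/8
= 0.1250

0.1250


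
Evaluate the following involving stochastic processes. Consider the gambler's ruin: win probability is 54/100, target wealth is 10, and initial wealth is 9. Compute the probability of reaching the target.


Gambler's ruin formula:
r = q/p = 0.4600/0.5400 = 0.8519
P(win) = (1 - r^i)/(1 - r^N)
= (1 - 0.8519^9)/(1 - 0.8519^10)
= 0.9562

0.9562


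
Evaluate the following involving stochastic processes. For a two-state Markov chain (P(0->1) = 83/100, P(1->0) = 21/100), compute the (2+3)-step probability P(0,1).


P^5 = P^2 * P^3
Computing via matrix multiplication of the transition matrix.
Entry (0,1) of P^5 = 0.7981

0.7981


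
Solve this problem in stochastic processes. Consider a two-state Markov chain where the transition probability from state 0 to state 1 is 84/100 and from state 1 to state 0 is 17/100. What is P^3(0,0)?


Computing P^3 by matrix multiplication.
P = [[0.1600, 0.8400], [0.1700, 0.8300]]
After raising P to the power 3:
P^3(0,0) = 0.1683

0.1683


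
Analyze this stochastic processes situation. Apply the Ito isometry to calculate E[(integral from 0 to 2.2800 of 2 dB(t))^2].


By Ito isometry: E[(int f dB)^2] = int f^2 dt
= 2^2 * 2.2800
= 4 * 2.2800 = 9.1200

9.1200


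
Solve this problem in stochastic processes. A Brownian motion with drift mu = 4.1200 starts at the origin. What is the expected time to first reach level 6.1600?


Expected first passage time = a/mu
= 6.1600/4.1200
= 1.4951

1.4951


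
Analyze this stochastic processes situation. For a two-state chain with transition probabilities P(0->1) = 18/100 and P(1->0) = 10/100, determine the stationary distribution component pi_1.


Stationary distribution: pi_0 = p10/(p01+p10), pi_1 = p01/(p01+p10)
p01 = 0.1800, p10 = 0.1000
pi_1 = 0.6429

0.6429


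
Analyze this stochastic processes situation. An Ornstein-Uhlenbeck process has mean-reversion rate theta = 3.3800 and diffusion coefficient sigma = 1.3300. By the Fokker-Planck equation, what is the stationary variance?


Stationary variance = sigma^2 / (2*theta)
= 1.3300^2 / (2*3.3800)
= 1.7689 / 6.7600
= 0.2617

0.2617


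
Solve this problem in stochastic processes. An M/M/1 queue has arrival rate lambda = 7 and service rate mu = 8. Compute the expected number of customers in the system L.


rho = 7/8 = 0.8750
L = rho/(1-rho)
= 0.8750/0.1250
= 7.0000

7.0000


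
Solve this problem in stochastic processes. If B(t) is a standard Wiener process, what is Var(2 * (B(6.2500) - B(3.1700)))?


Var(alpha*(B(t)-B(s))) = alpha^2 * (t-s)
= 2^2 * (6.2500 - 3.1700)
= 4 * 3.0800
= 12.3200

12.3200


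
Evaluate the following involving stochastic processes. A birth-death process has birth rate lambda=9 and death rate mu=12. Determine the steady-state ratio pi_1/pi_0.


For birth-death process, pi_n/pi_0 = (lambda/mu)^n
= (9/12)^1
= 0.7500

0.7500


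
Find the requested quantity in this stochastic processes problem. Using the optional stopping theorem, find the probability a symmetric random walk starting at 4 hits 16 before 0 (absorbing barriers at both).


By optional stopping theorem: E(M at tau) = M(0) = 4
P(hit 16)*16 + P(hit 0)*0 = 4
P(hit 16) = (4 - 0)/(16 - 0) = 1/4 = 0.2500

0.2500


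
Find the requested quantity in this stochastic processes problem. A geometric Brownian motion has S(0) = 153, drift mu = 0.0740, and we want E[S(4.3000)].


E[S(t)] = S(0) * exp(mu * t)
= 153 * exp(0.0740 * 4.3000)
= 153 * 1.3747
= 210.3216

210.3216


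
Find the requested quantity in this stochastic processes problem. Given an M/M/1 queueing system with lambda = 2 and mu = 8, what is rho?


rho = lambda/mu
= 2/8
= 0.2500

0.2500


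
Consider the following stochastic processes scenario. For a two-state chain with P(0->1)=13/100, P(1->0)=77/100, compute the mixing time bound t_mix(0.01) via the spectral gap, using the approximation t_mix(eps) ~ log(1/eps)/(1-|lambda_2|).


lambda_2 = |1 - p01 - p10| = |1 - 0.1300 - 0.7700| = 0.1000
t_mix ~ log(1/eps)/(1 - |lambda_2|)
= log(100)/(1 - 0.1000) = 4.6052/0.9000
= 5.1169

5.1169


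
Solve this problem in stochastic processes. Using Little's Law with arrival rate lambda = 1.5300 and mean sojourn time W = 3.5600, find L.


Little's Law: L = lambda * W
= 1.5300 * 3.5600
= 5.4468

5.4468


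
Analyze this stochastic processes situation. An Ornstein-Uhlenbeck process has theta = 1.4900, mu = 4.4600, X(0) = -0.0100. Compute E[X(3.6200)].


E[X(t)] = mu + (X(0) - mu)*exp(-theta*t)
= 4.4600 + (-0.0100 - 4.4600)*exp(-1.4900*3.6200)
= 4.4600 + -4.4700 * 0.0045
= 4.4397

4.4397


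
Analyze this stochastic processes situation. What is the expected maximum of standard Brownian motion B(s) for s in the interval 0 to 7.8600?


E(max B(s)) = sqrt(2t/pi)
= sqrt(2*7.8600/pi)
= sqrt(5.0038)
= 2.2369

2.2369


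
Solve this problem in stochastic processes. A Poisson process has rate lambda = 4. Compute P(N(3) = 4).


P(N(t)=k) = (lambda*t)^k * exp(-lambda*t) / k!
lambda*t = 12
= 12^4 * exp(-12) / 4!
= 20736 * 6.1442e-06 / 24
= 0.0053

0.0053


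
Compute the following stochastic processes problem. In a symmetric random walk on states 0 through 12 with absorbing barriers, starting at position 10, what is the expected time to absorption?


For symmetric RW on 0,...,N with absorbing barriers, E(i) = i*(N-i)
E(10) = 10 * 2 = 20

20


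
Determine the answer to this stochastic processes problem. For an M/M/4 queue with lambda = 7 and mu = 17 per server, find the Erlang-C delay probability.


a = lambda/mu = 0.4118
rho = a/c = 0.1029
Erlang-C formula applied:
C(c,a) = 8.8456e-04

8.8456e-04


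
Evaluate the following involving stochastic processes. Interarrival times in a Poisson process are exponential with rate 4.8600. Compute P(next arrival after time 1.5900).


P(X > t) = exp(-lambda * t)
= exp(-4.8600 * 1.5900)
= exp(-7.7274) = 4.4059e-04

4.4059e-04


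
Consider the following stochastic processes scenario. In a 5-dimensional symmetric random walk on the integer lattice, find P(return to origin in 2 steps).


P(return in 2 steps) = P(reverse first step) = 1/(2d)
= 1/10
= 0.1000

0.1000


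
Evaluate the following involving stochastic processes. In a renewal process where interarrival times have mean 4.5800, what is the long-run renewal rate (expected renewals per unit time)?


Long-run renewal rate = 1/E(X)
= 1/4.5800
= 0.2183

0.2183


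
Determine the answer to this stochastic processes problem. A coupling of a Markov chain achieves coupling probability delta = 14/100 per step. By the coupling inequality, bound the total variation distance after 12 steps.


TV distance bound <= (1-delta)^n
= (1 - 0.1400)^12
= 0.8600^12
= 0.1637

0.1637


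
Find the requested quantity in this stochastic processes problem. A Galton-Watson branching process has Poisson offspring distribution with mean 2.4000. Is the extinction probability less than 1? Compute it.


Since mu = 2.4000 > 1, extinction prob q < 1.
Solve s = exp(mu*(s-1)) iteratively.
q = 0.1214

0.1214


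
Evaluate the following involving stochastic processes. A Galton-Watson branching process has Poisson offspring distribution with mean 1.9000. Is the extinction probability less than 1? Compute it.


Since mu = 1.9000 > 1, extinction prob q < 1.
Solve s = exp(mu*(s-1)) iteratively.
q = 0.2328

0.2328


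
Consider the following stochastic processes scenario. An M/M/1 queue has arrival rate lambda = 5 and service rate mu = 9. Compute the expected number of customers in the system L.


rho = 5/9 = 0.5556
L = rho/(1-rho)
= 0.5556/0.4444
= 1.2500

1.2500


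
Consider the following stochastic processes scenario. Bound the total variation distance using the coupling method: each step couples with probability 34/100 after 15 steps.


TV distance bound <= (1-delta)^n
= (1 - 0.3400)^15
= 0.6600^15
= 0.0020

0.0020


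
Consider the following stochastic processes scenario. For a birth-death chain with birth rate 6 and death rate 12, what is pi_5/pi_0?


For birth-death process, pi_n/pi_0 = (lambda/mu)^n
= (6/12)^5
= 0.0312

0.0312


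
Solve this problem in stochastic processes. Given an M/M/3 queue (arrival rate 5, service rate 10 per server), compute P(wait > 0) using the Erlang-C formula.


a = lambda/mu = 0.5000
rho = a/c = 0.1667
Erlang-C formula applied:
C(c,a) = 0.0152

0.0152


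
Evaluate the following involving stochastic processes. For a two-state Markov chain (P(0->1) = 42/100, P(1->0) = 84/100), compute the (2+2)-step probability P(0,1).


P^4 = P^2 * P^2
Computing via matrix multiplication of the transition matrix.
Entry (0,1) of P^4 = 0.3318

0.3318


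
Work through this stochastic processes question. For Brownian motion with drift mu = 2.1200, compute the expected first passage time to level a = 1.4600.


Expected first passage time = a/mu
= 1.4600/2.1200
= 0.6887

0.6887


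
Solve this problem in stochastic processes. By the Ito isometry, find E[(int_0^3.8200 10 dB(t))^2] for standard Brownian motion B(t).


By Ito isometry: E[(int f dB)^2] = int f^2 dt
= 10^2 * 3.8200
= 100 * 3.8200 = 382.0000

382.0000


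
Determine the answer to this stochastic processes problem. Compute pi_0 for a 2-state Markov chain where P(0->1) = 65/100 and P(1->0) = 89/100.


Stationary distribution: pi_0 = p10/(p01+p10), pi_1 = p01/(p01+p10)
p01 = 0.6500, p10 = 0.8900
pi_0 = 0.5779

0.5779


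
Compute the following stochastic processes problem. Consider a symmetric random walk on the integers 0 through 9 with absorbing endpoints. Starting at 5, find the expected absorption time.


For symmetric RW on 0,...,N with absorbing barriers, E(i) = i*(N-i)
E(5) = 5 * 4 = 20

20


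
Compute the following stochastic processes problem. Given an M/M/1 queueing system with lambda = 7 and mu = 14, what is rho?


rho = lambda/mu
= 7/14
= 0.5000

0.5000


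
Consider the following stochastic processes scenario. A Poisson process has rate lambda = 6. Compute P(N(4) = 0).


P(N(t)=k) = (lambda*t)^k * exp(-lambda*t) / k!
lambda*t = 24
= 24^0 * exp(-24) / 0!
= 1 * 3.7751e-11 / 1
= 3.7751e-11

3.7751e-11


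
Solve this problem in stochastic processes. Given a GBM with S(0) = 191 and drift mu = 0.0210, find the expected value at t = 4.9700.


E[S(t)] = S(0) * exp(mu * t)
= 191 * exp(0.0210 * 4.9700)
= 191 * 1.1100
= 212.0121

212.0121


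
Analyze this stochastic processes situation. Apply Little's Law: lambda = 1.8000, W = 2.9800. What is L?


Little's Law: L = lambda * W
= 1.8000 * 2.9800
= 5.3640

5.3640


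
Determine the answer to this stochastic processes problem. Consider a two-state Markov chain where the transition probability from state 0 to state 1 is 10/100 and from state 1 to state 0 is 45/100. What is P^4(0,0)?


Computing P^4 by matrix multiplication.
P = [[0.9000, 0.1000], [0.4500, 0.5500]]
After raising P to the power 4:
P^4(0,0) = 0.8256

0.8256


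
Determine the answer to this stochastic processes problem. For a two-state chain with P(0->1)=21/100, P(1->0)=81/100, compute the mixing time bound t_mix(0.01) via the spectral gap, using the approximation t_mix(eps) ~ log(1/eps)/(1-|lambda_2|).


lambda_2 = |1 - p01 - p10| = |1 - 0.2100 - 0.8100| = 0.0200
t_mix ~ log(1/eps)/(1 - |lambda_2|)
= log(100)/(1 - 0.0200) = 4.6052/0.9800
= 4.6992

4.6992


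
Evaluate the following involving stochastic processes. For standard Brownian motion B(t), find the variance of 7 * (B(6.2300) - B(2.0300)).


Var(alpha*(B(t)-B(s))) = alpha^2 * (t-s)
= 7^2 * (6.2300 - 2.0300)
= 49 * 4.2000
= 205.8000

205.8000


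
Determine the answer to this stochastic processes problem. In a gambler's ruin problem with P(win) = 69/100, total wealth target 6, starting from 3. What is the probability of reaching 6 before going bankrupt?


Gambler's ruin formula:
r = q/p = 0.3100/0.6900 = 0.4493
P(win) = (1 - r^i)/(1 - r^N)
= (1 - 0.4493^3)/(1 - 0.4493^6)
= 0.9169

0.9169


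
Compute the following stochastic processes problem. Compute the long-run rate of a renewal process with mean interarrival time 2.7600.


Long-run renewal rate = 1/E(X)
= 1/2.7600
= 0.3623

0.3623


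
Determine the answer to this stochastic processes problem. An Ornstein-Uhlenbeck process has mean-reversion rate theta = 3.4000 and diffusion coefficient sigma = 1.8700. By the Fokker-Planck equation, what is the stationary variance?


Stationary variance = sigma^2 / (2*theta)
= 1.8700^2 / (2*3.4000)
= 3.4969 / 6.8000
= 0.5143

0.5143


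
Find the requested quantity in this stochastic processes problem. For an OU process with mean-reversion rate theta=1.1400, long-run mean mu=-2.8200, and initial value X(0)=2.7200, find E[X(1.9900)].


E[X(t)] = mu + (X(0) - mu)*exp(-theta*t)
= -2.8200 + (2.7200 - -2.8200)*exp(-1.1400*1.9900)
= -2.8200 + 5.5400 * 0.1035
= -2.2468

-2.2468


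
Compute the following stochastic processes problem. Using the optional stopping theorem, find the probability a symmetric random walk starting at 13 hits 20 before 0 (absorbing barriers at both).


By optional stopping theorem: E(M at tau) = M(0) = 13
P(hit 20)*20 + P(hit 0)*0 = 13
P(hit 20) = (13 - 0)/(20 - 0) = 13/20 = 0.6500

0.6500


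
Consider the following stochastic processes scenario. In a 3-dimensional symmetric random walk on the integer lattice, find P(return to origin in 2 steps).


P(return in 2 steps) = P(reverse first step) = 1/(2d)
= 1/6
= 0.1667

0.1667


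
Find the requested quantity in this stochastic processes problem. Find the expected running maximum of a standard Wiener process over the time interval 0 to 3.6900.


E(max B(s)) = sqrt(2t/pi)
= sqrt(2*3.6900/pi)
= sqrt(2.3491)
= 1.5327

1.5327


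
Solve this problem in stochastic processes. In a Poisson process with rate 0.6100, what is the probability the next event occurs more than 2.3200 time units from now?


P(X > t) = exp(-lambda * t)
= exp(-0.6100 * 2.3200)
= exp(-1.4152) = 0.2429

0.2429


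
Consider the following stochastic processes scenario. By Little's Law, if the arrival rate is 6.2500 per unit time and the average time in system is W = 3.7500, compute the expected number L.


Little's Law: L = lambda * W
= 6.2500 * 3.7500
= 23.4375

23.4375


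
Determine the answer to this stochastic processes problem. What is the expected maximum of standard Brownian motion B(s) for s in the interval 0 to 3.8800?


E(max B(s)) = sqrt(2t/pi)
= sqrt(2*3.8800/pi)
= sqrt(2.4701)
= 1.5717

1.5717


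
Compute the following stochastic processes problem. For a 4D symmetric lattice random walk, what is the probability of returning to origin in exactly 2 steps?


P(return in 2 steps) = P(reverse first step) = 1/(2d)
= 1/8
= 0.1250

0.1250


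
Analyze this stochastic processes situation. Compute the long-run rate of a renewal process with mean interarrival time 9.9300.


Long-run renewal rate = 1/E(X)
= 1/9.9300
= 0.1007

0.1007


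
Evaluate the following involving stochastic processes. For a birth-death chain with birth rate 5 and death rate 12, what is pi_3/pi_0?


For birth-death process, pi_n/pi_0 = (lambda/mu)^n
= (5/12)^3
= 0.0723

0.0723


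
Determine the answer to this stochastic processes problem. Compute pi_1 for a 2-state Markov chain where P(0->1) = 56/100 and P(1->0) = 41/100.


Stationary distribution: pi_0 = p10/(p01+p10), pi_1 = p01/(p01+p10)
p01 = 0.5600, p10 = 0.4100
pi_1 = 0.5773

0.5773


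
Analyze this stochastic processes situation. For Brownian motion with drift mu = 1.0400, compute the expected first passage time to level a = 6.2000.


Expected first passage time = a/mu
= 6.2000/1.0400
= 5.9615

5.9615


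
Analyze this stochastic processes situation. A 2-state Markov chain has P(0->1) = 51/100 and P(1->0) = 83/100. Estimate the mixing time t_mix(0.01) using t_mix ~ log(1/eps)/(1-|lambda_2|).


lambda_2 = |1 - p01 - p10| = |1 - 0.5100 - 0.8300| = 0.3400
t_mix ~ log(1/eps)/(1 - |lambda_2|)
= log(100)/(1 - 0.3400) = 4.6052/0.6600
= 6.9775

6.9775


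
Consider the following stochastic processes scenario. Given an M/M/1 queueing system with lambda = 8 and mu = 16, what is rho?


rho = lambda/mu
= 8/16
= 0.5000

0.5000


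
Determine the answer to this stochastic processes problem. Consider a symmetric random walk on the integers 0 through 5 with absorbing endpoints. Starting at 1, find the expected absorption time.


For symmetric RW on 0,...,N with absorbing barriers, E(i) = i*(N-i)
E(1) = 1 * 4 = 4

4


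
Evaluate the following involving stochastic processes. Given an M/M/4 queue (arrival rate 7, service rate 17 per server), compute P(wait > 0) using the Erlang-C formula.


a = lambda/mu = 0.4118
rho = a/c = 0.1029
Erlang-C formula applied:
C(c,a) = 8.8456e-04

8.8456e-04


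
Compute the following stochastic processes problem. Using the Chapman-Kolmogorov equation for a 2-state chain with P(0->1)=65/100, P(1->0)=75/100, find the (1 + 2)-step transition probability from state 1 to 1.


P^3 = P^1 * P^2
Computing via matrix multiplication of the transition matrix.
Entry (1,1) of P^3 = 0.4300

0.4300


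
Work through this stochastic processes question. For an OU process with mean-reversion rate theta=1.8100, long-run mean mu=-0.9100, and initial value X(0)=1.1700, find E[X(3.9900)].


E[X(t)] = mu + (X(0) - mu)*exp(-theta*t)
= -0.9100 + (1.1700 - -0.9100)*exp(-1.8100*3.9900)
= -0.9100 + 2.0800 * 7.3041e-04
= -0.9085

-0.9085


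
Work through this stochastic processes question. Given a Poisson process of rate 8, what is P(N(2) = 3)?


P(N(t)=k) = (lambda*t)^k * exp(-lambda*t) / k!
lambda*t = 16
= 16^3 * exp(-16) / 3!
= 4096 * 1.1254e-07 / 6
= 7.6824e-05

7.6824e-05


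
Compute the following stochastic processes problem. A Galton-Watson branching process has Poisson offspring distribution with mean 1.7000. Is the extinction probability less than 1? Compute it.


Since mu = 1.7000 > 1, extinction prob q < 1.
Solve s = exp(mu*(s-1)) iteratively.
q = 0.3088

0.3088


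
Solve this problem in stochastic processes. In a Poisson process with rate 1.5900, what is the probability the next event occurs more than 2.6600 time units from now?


P(X > t) = exp(-lambda * t)
= exp(-1.5900 * 2.6600)
= exp(-4.2294) = 0.0146

0.0146


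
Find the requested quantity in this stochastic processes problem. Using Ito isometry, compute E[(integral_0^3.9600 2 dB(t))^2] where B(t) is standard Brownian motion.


By Ito isometry: E[(int f dB)^2] = int f^2 dt
= 2^2 * 3.9600
= 4 * 3.9600 = 15.8400

15.8400


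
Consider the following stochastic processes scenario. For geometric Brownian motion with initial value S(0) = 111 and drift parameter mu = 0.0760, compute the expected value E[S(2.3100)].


E[S(t)] = S(0) * exp(mu * t)
= 111 * exp(0.0760 * 2.3100)
= 111 * 1.1919
= 132.3024

132.3024


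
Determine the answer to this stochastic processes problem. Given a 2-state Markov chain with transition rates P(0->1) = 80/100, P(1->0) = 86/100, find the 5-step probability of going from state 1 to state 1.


Computing P^5 by matrix multiplication.
P = [[0.2000, 0.8000], [0.8600, 0.1400]]
After raising P to the power 5:
P^5(1,1) = 0.4170

0.4170


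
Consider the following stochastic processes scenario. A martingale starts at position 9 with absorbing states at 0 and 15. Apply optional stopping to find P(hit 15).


By optional stopping theorem: E(M at tau) = M(0) = 9
P(hit 15)*15 + P(hit 0)*0 = 9
P(hit 15) = (9 - 0)/(15 - 0) = 3/5 = 0.6000

0.6000


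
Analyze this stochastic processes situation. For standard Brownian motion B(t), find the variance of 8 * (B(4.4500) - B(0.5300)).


Var(alpha*(B(t)-B(s))) = alpha^2 * (t-s)
= 8^2 * (4.4500 - 0.5300)
= 64 * 3.9200
= 250.8800

250.8800


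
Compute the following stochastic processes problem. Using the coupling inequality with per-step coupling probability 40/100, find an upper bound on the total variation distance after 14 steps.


TV distance bound <= (1-delta)^n
= (1 - 0.4000)^14
= 0.6000^14
= 7.8364e-04

7.8364e-04


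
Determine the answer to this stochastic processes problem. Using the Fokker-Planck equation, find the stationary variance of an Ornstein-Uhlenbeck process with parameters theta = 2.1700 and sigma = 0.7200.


Stationary variance = sigma^2 / (2*theta)
= 0.7200^2 / (2*2.1700)
= 0.5184 / 4.3400
= 0.1194

0.1194


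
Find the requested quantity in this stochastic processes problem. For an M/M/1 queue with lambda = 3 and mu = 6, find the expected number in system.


rho = 3/6 = 0.5000
L = rho/(1-rho)
= 0.5000/0.5000
= 1.0000

1.0000


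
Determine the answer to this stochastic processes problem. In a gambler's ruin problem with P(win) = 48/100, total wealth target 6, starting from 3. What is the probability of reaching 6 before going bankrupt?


Gambler's ruin formula:
r = q/p = 0.5200/0.4800 = 1.0833
P(win) = (1 - r^i)/(1 - r^N)
= (1 - 1.0833^3)/(1 - 1.0833^6)
= 0.4403

0.4403


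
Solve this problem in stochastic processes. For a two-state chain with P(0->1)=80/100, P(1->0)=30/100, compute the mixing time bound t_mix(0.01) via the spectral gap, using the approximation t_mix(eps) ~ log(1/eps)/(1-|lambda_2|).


lambda_2 = |1 - p01 - p10| = |1 - 0.8000 - 0.3000| = 0.1000
t_mix ~ log(1/eps)/(1 - |lambda_2|)
= log(100)/(1 - 0.1000) = 4.6052/0.9000
= 5.1169

5.1169


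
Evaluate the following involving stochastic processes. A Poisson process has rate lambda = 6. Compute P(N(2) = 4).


P(N(t)=k) = (lambda*t)^k * exp(-lambda*t) / k!
lambda*t = 12
= 12^4 * exp(-12) / 4!
= 20736 * 6.1442e-06 / 24
= 0.0053

0.0053


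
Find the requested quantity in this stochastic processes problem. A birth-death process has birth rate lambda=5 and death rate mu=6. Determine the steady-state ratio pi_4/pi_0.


For birth-death process, pi_n/pi_0 = (lambda/mu)^n
= (5/6)^4
= 0.4823

0.4823


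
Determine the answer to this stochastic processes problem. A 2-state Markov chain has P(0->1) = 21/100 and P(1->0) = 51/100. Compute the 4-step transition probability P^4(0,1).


Computing P^4 by matrix multiplication.
P = [[0.7900, 0.2100], [0.5100, 0.4900]]
After raising P to the power 4:
P^4(0,1) = 0.2899

0.2899


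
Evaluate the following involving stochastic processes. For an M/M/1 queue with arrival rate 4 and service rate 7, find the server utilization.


rho = lambda/mu
= 4/7
= 0.5714

0.5714


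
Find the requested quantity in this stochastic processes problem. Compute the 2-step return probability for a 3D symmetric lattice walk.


P(return in 2 steps) = P(reverse first step) = 1/(2d)
= 1/6
= 0.1667

0.1667


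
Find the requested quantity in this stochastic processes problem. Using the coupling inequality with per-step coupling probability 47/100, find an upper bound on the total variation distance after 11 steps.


TV distance bound <= (1-delta)^n
= (1 - 0.4700)^11
= 0.5300^11
= 9.2690e-04

9.2690e-04


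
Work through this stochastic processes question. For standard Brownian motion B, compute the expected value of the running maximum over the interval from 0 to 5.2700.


E(max B(s)) = sqrt(2t/pi)
= sqrt(2*5.2700/pi)
= sqrt(3.3550)
= 1.8317

1.8317


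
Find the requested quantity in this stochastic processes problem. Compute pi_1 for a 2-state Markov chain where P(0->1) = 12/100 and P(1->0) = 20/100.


Stationary distribution: pi_0 = p10/(p01+p10), pi_1 = p01/(p01+p10)
p01 = 0.1200, p10 = 0.2000
pi_1 = 0.3750

0.3750


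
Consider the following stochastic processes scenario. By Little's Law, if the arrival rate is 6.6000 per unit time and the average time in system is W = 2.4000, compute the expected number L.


Little's Law: L = lambda * W
= 6.6000 * 2.4000
= 15.8400

15.8400


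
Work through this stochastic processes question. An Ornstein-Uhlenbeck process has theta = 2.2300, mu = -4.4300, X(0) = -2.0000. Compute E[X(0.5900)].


E[X(t)] = mu + (X(0) - mu)*exp(-theta*t)
= -4.4300 + (-2.0000 - -4.4300)*exp(-2.2300*0.5900)
= -4.4300 + 2.4300 * 0.2683
= -3.7781

-3.7781


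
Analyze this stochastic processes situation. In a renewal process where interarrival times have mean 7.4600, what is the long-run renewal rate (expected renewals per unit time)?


Long-run renewal rate = 1/E(X)
= 1/7.4600
= 0.1340

0.1340


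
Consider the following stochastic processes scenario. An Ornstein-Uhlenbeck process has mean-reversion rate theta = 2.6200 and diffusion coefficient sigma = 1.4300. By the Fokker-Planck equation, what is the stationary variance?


Stationary variance = sigma^2 / (2*theta)
= 1.4300^2 / (2*2.6200)
= 2.0449 / 5.2400
= 0.3902

0.3902


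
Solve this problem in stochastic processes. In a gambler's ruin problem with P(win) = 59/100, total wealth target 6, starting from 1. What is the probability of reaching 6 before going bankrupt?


Gambler's ruin formula:
r = q/p = 0.4100/0.5900 = 0.6949
P(win) = (1 - r^i)/(1 - r^N)
= (1 - 0.6949^1)/(1 - 0.6949^6)
= 0.3438

0.3438


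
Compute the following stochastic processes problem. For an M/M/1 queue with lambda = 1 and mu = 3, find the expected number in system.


rho = 1/3 = 0.3333
L = rho/(1-rho)
= 0.3333/0.6667
= 0.5000

0.5000


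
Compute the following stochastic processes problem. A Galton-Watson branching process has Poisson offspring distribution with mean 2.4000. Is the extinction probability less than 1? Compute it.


Since mu = 2.4000 > 1, extinction prob q < 1.
Solve s = exp(mu*(s-1)) iteratively.
q = 0.1214

0.1214


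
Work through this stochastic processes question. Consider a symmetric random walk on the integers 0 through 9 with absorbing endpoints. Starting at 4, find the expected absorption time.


For symmetric RW on 0,...,N with absorbing barriers, E(i) = i*(N-i)
E(4) = 4 * 5 = 20

20


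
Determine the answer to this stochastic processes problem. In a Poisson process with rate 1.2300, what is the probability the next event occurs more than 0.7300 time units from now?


P(X > t) = exp(-lambda * t)
= exp(-1.2300 * 0.7300)
= exp(-0.8979) = 0.4074

0.4074


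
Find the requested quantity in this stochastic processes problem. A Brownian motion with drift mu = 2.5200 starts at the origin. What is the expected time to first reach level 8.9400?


Expected first passage time = a/mu
= 8.9400/2.5200
= 3.5476

3.5476


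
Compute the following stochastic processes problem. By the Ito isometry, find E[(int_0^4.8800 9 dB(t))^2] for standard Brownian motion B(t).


By Ito isometry: E[(int f dB)^2] = int f^2 dt
= 9^2 * 4.8800
= 81 * 4.8800 = 395.2800

395.2800


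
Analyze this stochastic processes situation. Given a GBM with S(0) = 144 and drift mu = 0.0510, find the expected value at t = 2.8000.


E[S(t)] = S(0) * exp(mu * t)
= 144 * exp(0.0510 * 2.8000)
= 144 * 1.1535
= 166.1039

166.1039


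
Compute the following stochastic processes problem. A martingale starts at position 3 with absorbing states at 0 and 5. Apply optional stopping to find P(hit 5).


By optional stopping theorem: E(M at tau) = M(0) = 3
P(hit 5)*5 + P(hit 0)*0 = 3
P(hit 5) = (3 - 0)/(5 - 0) = 3/5 = 0.6000

0.6000


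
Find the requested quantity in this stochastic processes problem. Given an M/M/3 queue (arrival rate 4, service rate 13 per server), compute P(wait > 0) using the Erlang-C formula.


a = lambda/mu = 0.3077
rho = a/c = 0.1026
Erlang-C formula applied:
C(c,a) = 0.0040

0.0040


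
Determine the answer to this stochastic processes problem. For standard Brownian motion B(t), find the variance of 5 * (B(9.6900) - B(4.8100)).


Var(alpha*(B(t)-B(s))) = alpha^2 * (t-s)
= 5^2 * (9.6900 - 4.8100)
= 25 * 4.8800
= 122.0000

122.0000


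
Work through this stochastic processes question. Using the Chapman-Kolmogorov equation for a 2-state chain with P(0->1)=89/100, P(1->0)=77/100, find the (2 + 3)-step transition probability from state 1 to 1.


P^5 = P^2 * P^3
Computing via matrix multiplication of the transition matrix.
Entry (1,1) of P^5 = 0.4781

0.4781


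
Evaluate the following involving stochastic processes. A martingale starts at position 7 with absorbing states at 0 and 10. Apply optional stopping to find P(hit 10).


By optional stopping theorem: E(M at tau) = M(0) = 7
P(hit 10)*10 + P(hit 0)*0 = 7
P(hit 10) = (7 - 0)/(10 - 0) = 7/10 = 0.7000

0.7000


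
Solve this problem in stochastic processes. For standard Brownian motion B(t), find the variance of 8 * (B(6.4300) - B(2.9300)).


Var(alpha*(B(t)-B(s))) = alpha^2 * (t-s)
= 8^2 * (6.4300 - 2.9300)
= 64 * 3.5000
= 224.0000

224.0000


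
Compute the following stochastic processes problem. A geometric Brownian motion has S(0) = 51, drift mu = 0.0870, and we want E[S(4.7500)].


E[S(t)] = S(0) * exp(mu * t)
= 51 * exp(0.0870 * 4.7500)
= 51 * 1.5117
= 77.0979

77.0979


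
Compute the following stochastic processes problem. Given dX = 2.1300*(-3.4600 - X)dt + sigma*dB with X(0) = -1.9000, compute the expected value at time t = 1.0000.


E[X(t)] = mu + (X(0) - mu)*exp(-theta*t)
= -3.4600 + (-1.9000 - -3.4600)*exp(-2.1300*1.0000)
= -3.4600 + 1.5600 * 0.1188
= -3.2746

-3.2746


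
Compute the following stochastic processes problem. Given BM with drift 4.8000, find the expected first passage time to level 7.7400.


Expected first passage time = a/mu
= 7.7400/4.8000
= 1.6125

1.6125


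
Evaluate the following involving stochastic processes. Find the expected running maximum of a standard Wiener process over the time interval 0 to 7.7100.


E(max B(s)) = sqrt(2t/pi)
= sqrt(2*7.7100/pi)
= sqrt(4.9083)
= 2.2155

2.2155


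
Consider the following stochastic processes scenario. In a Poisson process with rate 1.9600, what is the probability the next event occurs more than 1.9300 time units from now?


P(X > t) = exp(-lambda * t)
= exp(-1.9600 * 1.9300)
= exp(-3.7828) = 0.0228

0.0228


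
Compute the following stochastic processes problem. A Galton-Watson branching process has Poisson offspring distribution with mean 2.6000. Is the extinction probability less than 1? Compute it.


Since mu = 2.6000 > 1, extinction prob q < 1.
Solve s = exp(mu*(s-1)) iteratively.
q = 0.0951

0.0951


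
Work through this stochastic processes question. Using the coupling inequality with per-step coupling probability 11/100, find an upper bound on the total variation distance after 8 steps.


TV distance bound <= (1-delta)^n
= (1 - 0.1100)^8
= 0.8900^8
= 0.3937

0.3937


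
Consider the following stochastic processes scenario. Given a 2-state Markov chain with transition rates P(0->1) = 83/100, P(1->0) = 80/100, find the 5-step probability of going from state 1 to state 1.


Computing P^5 by matrix multiplication.
P = [[0.1700, 0.8300], [0.8000, 0.2000]]
After raising P to the power 5:
P^5(1,1) = 0.4605

0.4605


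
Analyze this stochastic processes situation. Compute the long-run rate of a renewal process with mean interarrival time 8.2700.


Long-run renewal rate = 1/E(X)
= 1/8.2700
= 0.1209

0.1209


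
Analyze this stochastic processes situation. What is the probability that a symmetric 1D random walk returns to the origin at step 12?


P(S(12) = 0) = C(12,6) / 4^6
= 924 / 4096
= 0.2256

0.2256


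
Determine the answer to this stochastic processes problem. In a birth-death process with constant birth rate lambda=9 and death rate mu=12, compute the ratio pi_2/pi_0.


For birth-death process, pi_n/pi_0 = (lambda/mu)^n
= (9/12)^2
= 0.5625

0.5625


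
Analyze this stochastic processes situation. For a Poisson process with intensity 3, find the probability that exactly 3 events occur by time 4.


P(N(t)=k) = (lambda*t)^k * exp(-lambda*t) / k!
lambda*t = 12
= 12^3 * exp(-12) / 3!
= 1728 * 6.1442e-06 / 6
= 0.0018

0.0018


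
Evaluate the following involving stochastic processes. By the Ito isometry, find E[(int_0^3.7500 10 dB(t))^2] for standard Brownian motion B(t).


By Ito isometry: E[(int f dB)^2] = int f^2 dt
= 10^2 * 3.7500
= 100 * 3.7500 = 375.0000

375.0000


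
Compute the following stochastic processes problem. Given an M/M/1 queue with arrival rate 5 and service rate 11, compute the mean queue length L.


rho = 5/11 = 0.4545
L = rho/(1-rho)
= 0.4545/0.5455
= 0.8333

0.8333


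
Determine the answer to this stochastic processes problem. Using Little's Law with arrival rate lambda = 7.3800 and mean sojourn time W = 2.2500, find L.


Little's Law: L = lambda * W
= 7.3800 * 2.2500
= 16.6050

16.6050


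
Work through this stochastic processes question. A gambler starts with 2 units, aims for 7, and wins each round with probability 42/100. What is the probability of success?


Gambler's ruin formula:
r = q/p = 0.5800/0.4200 = 1.3810
P(win) = (1 - r^i)/(1 - r^N)
= (1 - 1.3810^2)/(1 - 1.3810^7)
= 0.1057

0.1057


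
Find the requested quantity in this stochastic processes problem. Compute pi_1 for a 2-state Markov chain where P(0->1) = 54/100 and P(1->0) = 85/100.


Stationary distribution: pi_0 = p10/(p01+p10), pi_1 = p01/(p01+p10)
p01 = 0.5400, p10 = 0.8500
pi_1 = 0.3885

0.3885


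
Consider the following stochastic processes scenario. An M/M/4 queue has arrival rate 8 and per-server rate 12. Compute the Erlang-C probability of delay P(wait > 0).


a = lambda/mu = 0.6667
rho = a/c = 0.1667
Erlang-C formula applied:
C(c,a) = 0.0051

0.0051


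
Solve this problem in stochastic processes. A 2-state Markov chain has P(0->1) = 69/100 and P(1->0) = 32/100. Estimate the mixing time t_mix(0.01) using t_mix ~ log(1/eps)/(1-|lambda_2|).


lambda_2 = |1 - p01 - p10| = |1 - 0.6900 - 0.3200| = 0.0100
t_mix ~ log(1/eps)/(1 - |lambda_2|)
= log(100)/(1 - 0.0100) = 4.6052/0.9900
= 4.6517

4.6517


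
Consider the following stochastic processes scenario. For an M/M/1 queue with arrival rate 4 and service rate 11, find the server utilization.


rho = lambda/mu
= 4/11
= 0.3636

0.3636


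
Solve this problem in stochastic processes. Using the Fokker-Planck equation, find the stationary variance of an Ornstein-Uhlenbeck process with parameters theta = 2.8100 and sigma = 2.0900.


Stationary variance = sigma^2 / (2*theta)
= 2.0900^2 / (2*2.8100)
= 4.3681 / 5.6200
= 0.7772

0.7772


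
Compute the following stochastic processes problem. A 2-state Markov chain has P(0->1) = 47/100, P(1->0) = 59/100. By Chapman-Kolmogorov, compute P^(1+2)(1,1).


P^3 = P^1 * P^2
Computing via matrix multiplication of the transition matrix.
Entry (1,1) of P^3 = 0.4433

0.4433


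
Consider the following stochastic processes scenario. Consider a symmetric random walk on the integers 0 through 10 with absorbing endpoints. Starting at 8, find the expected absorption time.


For symmetric RW on 0,...,N with absorbing barriers, E(i) = i*(N-i)
E(8) = 8 * 2 = 16

16


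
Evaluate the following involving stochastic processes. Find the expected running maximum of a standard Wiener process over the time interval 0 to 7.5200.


E(max B(s)) = sqrt(2t/pi)
= sqrt(2*7.5200/pi)
= sqrt(4.7874)
= 2.1880

2.1880


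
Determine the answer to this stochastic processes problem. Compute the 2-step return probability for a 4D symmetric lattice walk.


P(return in 2 steps) = P(reverse first step) = 1/(2d)
= 1/8
= 0.1250

0.1250


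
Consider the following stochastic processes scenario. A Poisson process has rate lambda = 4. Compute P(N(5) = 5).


P(N(t)=k) = (lambda*t)^k * exp(-lambda*t) / k!
lambda*t = 20
= 20^5 * exp(-20) / 5!
= 3200000 * 2.0612e-09 / 120
= 5.4964e-05

5.4964e-05


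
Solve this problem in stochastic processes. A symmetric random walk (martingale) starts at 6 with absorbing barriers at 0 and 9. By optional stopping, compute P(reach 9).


By optional stopping theorem: E(M at tau) = M(0) = 6
P(hit 9)*9 + P(hit 0)*0 = 6
P(hit 9) = (6 - 0)/(9 - 0) = 2/3 = 0.6667

0.6667


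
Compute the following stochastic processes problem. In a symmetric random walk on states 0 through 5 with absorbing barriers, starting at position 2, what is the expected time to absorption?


For symmetric RW on 0,...,N with absorbing barriers, E(i) = i*(N-i)
E(2) = 2 * 3 = 6

6


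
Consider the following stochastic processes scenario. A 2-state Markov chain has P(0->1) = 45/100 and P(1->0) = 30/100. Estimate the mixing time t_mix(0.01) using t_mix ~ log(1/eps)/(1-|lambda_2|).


lambda_2 = |1 - p01 - p10| = |1 - 0.4500 - 0.3000| = 0.2500
t_mix ~ log(1/eps)/(1 - |lambda_2|)
= log(100)/(1 - 0.2500) = 4.6052/0.7500
= 6.1402

6.1402


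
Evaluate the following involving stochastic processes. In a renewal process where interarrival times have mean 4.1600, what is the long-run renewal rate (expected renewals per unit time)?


Long-run renewal rate = 1/E(X)
= 1/4.1600
= 0.2404

0.2404
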